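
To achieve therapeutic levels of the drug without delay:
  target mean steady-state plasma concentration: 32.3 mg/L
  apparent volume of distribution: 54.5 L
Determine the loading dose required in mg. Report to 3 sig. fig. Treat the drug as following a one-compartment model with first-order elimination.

LD = Css × Vd = 32.3 × 54.5 = 1760 mg

1760 mg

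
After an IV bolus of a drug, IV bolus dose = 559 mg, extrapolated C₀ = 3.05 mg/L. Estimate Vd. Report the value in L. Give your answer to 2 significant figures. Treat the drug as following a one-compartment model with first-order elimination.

Vd = Dose / C₀ = 559.0 / 3.05 = 183.3 L

180 L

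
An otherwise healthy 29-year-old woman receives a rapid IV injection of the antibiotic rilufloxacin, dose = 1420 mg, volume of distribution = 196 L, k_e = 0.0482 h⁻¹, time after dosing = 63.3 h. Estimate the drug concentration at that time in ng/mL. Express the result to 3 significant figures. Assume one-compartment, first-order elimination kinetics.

343 ng/mL

C₀ = Dose / Vd = 1420 / 196 = 7.245 mg/L
C = C₀ · e^(−k·t) = 7.245 × e^(−0.04820 × 63.3)
  = 7.245 × 0.04731 = 0.3428 mg/L
Convert: 0.3428 mg/L × 1000 = 342.8 ng/mL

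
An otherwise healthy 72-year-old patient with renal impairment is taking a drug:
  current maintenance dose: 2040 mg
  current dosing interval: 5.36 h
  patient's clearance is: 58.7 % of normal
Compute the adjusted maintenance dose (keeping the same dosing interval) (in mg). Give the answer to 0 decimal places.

To keep the same average steady-state level, dosing rate must scale with clearance.
CL ratio = 58.7 / 100 = 0.5870
New dose (same interval) = 2040 × 0.5870 = 1197 mg

1197 mg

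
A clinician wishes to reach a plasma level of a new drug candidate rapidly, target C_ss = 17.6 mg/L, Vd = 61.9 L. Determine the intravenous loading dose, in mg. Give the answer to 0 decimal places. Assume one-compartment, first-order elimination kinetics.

1089 mg

LD = Css × Vd = 17.6 × 61.9 = 1089 mg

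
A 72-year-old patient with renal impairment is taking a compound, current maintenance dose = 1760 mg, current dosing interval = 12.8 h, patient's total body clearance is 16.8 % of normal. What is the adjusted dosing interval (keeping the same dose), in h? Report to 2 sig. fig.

76 h

To keep the same average steady-state level, dosing rate must scale with clearance.
CL ratio = 16.8 / 100 = 0.1680
New interval (same dose) = 12.8 / 0.1680 = 76.19 h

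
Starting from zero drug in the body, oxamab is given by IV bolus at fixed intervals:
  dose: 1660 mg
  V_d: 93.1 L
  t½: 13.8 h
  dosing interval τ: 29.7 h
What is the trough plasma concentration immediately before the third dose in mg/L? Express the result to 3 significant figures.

4.91 mg/L

C₀ per dose = Dose / Vd = 1660 / 93.1 = 17.83 mg/L
k = ln2 / t½ = 0.693147 / 13.8 = 0.05023 h⁻¹
Fraction remaining after one interval: r = e^(−kτ) = e^(−0.05023 × 29.7) = 0.2250
Before dose 3, 2 doses have been given (aged 1τ, 2τ).
C_trough = C₀ × (r + r²) = 17.83 × (0.2250 + 0.05063) = 4.914 mg/L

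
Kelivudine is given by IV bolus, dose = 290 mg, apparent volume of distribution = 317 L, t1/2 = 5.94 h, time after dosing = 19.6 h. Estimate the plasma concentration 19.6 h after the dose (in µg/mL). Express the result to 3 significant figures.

C₀ = Dose / Vd = 290.0 / 317 = 0.9148 mg/L
k = ln2 / t½ = 0.693147 / 5.94 = 0.1167 h⁻¹
C = C₀ · e^(−k·t) = 0.9148 × e^(−0.1167 × 19.6)
  = 0.9148 × 0.1015 = 0.09285 mg/L
(0.09285 mg/L = 0.09285 µg/mL)

0.0929 µg/mL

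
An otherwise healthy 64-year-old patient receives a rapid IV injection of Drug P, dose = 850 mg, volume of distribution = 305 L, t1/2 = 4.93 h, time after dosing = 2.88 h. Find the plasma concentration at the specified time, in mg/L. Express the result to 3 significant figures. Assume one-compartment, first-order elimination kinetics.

1.86 mg/L

C₀ = Dose / Vd = 850.0 / 305 = 2.787 mg/L
k = ln2 / t½ = 0.693147 / 4.93 = 0.1406 h⁻¹
C = C₀ · e^(−k·t) = 2.787 × e^(−0.1406 × 2.88)
  = 2.787 × 0.6670 = 1.859 mg/L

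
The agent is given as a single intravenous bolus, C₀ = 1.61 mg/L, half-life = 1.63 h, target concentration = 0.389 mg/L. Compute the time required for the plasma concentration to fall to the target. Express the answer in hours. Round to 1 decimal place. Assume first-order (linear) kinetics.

k = ln2 / t½ = 0.693147 / 1.63 = 0.4252 h⁻¹
t = ln(C₀ / C) / k = ln(1.610 / 0.389) / 0.4252
  = ln(4.139) / 0.4252 = 1.420 / 0.4252 = 3.340 h

3.3 h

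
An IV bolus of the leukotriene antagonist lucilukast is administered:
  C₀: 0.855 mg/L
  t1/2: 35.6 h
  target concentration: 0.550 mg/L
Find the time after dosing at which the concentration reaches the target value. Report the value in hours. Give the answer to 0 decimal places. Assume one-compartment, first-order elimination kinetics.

k = ln2 / t½ = 0.693147 / 35.6 = 0.01947 h⁻¹
t = ln(C₀ / C) / k = ln(0.8550 / 0.550) / 0.01947
  = ln(1.555) / 0.01947 = 0.4415 / 0.01947 = 22.68 h

23 h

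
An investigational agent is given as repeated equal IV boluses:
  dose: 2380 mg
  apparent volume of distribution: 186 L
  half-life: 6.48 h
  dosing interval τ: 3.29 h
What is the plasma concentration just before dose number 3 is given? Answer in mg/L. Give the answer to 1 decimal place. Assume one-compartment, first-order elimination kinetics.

15.3 mg/L

C₀ per dose = Dose / Vd = 2380 / 186 = 12.80 mg/L
k = ln2 / t½ = 0.693147 / 6.48 = 0.1070 h⁻¹
Fraction remaining after one interval: r = e^(−kτ) = e^(−0.1070 × 3.29) = 0.7033
Before dose 3, 2 doses have been given (aged 1τ, 2τ).
C_trough = C₀ × (r + r²) = 12.80 × (0.7033 + 0.4946) = 15.33 mg/L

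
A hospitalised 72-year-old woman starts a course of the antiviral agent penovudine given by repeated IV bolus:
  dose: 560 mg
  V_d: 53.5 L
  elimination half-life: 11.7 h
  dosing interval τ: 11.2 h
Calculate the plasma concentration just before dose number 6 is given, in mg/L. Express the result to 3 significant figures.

10.7 mg/L

C₀ per dose = Dose / Vd = 560 / 53.5 = 10.47 mg/L
k = ln2 / t½ = 0.693147 / 11.7 = 0.05924 h⁻¹
Fraction remaining after one interval: r = e^(−kτ) = e^(−0.05924 × 11.2) = 0.5151
Before dose 6, 5 doses have been given (aged 1τ, 2τ, 3τ, 4τ, 5τ).
C_trough = C₀ × (r + r² + … + r^5) = C₀ × r(1−r^5)/(1−r)
        = 10.47 × 0.5151 × (1 − 0.03626) / (1 − 0.5151) = 10.72 mg/L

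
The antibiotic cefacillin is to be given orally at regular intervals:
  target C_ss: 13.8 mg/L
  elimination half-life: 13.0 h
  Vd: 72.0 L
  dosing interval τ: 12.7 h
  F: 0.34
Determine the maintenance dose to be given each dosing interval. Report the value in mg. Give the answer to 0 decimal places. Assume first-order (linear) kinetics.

k = ln2 / t½ = 0.693147 / 13.0 = 0.05332 h⁻¹
CL = k × Vd = 0.05332 × 72.0 = 3.839 L/h
At steady state, F × (Dose/τ) = Css × CL.
Dose = Css × CL × τ / F = 13.8 × 3.839 × 12.7 / 0.34 = 1979 mg

1979 mg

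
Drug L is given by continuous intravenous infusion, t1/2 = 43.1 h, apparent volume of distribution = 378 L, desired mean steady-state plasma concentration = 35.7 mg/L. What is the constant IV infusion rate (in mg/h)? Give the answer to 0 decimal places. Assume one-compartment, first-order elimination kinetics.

217 mg/h

k = ln2 / t½ = 0.693147 / 43.1 = 0.01608 h⁻¹
CL = k × Vd = 0.01608 × 378 = 6.078 L/h
At steady state, infusion rate R₀ = Css × CL = 35.7 × 6.078 = 217.0 mg/h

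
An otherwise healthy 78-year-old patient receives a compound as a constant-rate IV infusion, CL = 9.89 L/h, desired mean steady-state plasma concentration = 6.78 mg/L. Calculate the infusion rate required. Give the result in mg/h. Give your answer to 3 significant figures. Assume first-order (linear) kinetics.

At steady state, infusion rate R₀ = Css × CL = 6.78 × 9.890 = 67.05 mg/h

67.1 mg/h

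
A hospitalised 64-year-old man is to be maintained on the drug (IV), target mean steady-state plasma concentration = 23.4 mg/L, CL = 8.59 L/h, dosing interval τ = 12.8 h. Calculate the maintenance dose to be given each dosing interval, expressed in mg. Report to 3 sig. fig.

At steady state, Dose/τ = Css × CL.
Dose = Css × CL × τ = 23.4 × 8.590 × 12.8 = 2573 mg

2570 mg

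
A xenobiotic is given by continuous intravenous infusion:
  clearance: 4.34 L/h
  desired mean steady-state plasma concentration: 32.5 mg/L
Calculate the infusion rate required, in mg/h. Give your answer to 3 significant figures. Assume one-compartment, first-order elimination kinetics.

141 mg/h

At steady state, infusion rate R₀ = Css × CL = 32.5 × 4.340 = 141.1 mg/h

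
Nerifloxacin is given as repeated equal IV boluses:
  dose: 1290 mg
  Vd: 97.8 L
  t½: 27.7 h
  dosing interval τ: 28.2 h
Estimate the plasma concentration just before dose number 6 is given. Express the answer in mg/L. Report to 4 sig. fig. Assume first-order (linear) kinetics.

C₀ per dose = Dose / Vd = 1290 / 97.8 = 13.19 mg/L
k = ln2 / t½ = 0.693147 / 27.7 = 0.02502 h⁻¹
Fraction remaining after one interval: r = e^(−kτ) = e^(−0.02502 × 28.2) = 0.4938
Before dose 6, 5 doses have been given (aged 1τ, 2τ, 3τ, 4τ, 5τ).
C_trough = C₀ × (r + r² + … + r^5) = C₀ × r(1−r^5)/(1−r)
        = 13.19 × 0.4938 × (1 − 0.02936) / (1 − 0.4938) = 12.49 mg/L

12.49 mg/L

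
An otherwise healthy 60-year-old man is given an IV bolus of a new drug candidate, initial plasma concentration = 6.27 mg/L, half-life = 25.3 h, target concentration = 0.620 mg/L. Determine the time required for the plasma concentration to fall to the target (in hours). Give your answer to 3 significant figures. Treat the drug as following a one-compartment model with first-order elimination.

84.5 h

k = ln2 / t½ = 0.693147 / 25.3 = 0.02740 h⁻¹
t = ln(C₀ / C) / k = ln(6.270 / 0.620) / 0.02740
  = ln(10.11) / 0.02740 = 2.314 / 0.02740 = 84.45 h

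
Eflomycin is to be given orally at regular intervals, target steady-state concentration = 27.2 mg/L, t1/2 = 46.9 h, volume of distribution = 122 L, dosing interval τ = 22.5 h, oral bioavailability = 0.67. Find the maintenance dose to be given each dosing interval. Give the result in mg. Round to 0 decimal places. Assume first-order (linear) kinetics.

k = ln2 / t½ = 0.693147 / 46.9 = 0.01478 h⁻¹
CL = k × Vd = 0.01478 × 122 = 1.803 L/h
At steady state, F × (Dose/τ) = Css × CL.
Dose = Css × CL × τ / F = 27.2 × 1.803 × 22.5 / 0.67 = 1647 mg

1647 mg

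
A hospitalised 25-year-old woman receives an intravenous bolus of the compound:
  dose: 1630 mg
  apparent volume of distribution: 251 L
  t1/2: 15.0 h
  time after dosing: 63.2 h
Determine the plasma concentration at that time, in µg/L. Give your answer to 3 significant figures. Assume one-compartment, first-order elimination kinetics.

350 µg/L

C₀ = Dose / Vd = 1630 / 251 = 6.494 mg/L
k = ln2 / t½ = 0.693147 / 15.0 = 0.04621 h⁻¹
C = C₀ · e^(−k·t) = 6.494 × e^(−0.04621 × 63.2)
  = 6.494 × 0.05391 = 0.3501 mg/L
Convert: 0.3501 mg/L × 1000 = 350.1 µg/L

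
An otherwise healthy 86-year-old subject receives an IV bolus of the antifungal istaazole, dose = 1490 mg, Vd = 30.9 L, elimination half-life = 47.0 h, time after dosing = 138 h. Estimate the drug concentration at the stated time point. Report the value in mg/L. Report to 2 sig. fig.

6.3 mg/L

C₀ = Dose / Vd = 1490 / 30.9 = 48.22 mg/L
k = ln2 / t½ = 0.693147 / 47.0 = 0.01475 h⁻¹
C = C₀ · e^(−k·t) = 48.22 × e^(−0.01475 × 138)
  = 48.22 × 0.1306 = 6.298 mg/L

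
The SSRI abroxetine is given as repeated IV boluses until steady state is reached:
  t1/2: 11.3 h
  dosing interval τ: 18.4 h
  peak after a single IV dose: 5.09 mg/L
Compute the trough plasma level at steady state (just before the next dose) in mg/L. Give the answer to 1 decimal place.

k = ln2 / t½ = 0.693147 / 11.3 = 0.06134 h⁻¹
e^(−kτ) = e^(−0.06134 × 18.4) = 0.3235
Accumulation ratio R = 1 / (1 − e^(−kτ)) = 1 / (1 − 0.3235) = 1.478
Steady-state trough = C₀ × R × e^(−kτ) = 5.09 × 1.478 × 0.3235 = 2.434 mg/L

2.4 mg/L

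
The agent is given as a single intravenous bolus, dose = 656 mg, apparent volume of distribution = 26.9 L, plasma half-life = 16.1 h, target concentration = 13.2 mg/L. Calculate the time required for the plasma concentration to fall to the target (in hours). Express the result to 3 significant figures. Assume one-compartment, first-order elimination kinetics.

C₀ = Dose / Vd = 656.0 / 26.9 = 24.39 mg/L
k = ln2 / t½ = 0.693147 / 16.1 = 0.04305 h⁻¹
t = ln(C₀ / C) / k = ln(24.39 / 13.2) / 0.04305
  = ln(1.848) / 0.04305 = 0.6141 / 0.04305 = 14.26 h

14.3 h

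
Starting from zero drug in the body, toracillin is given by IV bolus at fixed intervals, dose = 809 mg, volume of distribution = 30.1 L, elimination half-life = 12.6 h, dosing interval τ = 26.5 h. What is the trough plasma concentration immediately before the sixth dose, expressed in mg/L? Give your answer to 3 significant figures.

C₀ per dose = Dose / Vd = 809 / 30.1 = 26.88 mg/L
k = ln2 / t½ = 0.693147 / 12.6 = 0.05501 h⁻¹
Fraction remaining after one interval: r = e^(−kτ) = e^(−0.05501 × 26.5) = 0.2328
Before dose 6, 5 doses have been given (aged 1τ, 2τ, 3τ, 4τ, 5τ).
C_trough = C₀ × (r + r² + … + r^5) = C₀ × r(1−r^5)/(1−r)
        = 26.88 × 0.2328 × (1 − 0.0006838) / (1 − 0.2328) = 8.151 mg/L

8.15 mg/L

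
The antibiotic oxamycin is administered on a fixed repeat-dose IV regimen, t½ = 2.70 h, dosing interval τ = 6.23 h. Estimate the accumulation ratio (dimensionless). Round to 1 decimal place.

1.3

k = ln2 / t½ = 0.693147 / 2.70 = 0.2567 h⁻¹
e^(−kτ) = e^(−0.2567 × 6.23) = 0.2020
Accumulation ratio R = 1 / (1 − e^(−kτ)) = 1 / (1 − 0.2020) = 1.253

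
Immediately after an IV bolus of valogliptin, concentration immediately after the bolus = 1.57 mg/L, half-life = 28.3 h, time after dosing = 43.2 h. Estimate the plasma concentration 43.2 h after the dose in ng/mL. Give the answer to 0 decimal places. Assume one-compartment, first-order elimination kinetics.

545 ng/mL

k = ln2 / t½ = 0.693147 / 28.3 = 0.02449 h⁻¹
C = C₀ · e^(−k·t) = 1.570 × e^(−0.02449 × 43.2)
  = 1.570 × 0.3472 = 0.5451 mg/L
Convert: 0.5451 mg/L × 1000 = 545.1 ng/mL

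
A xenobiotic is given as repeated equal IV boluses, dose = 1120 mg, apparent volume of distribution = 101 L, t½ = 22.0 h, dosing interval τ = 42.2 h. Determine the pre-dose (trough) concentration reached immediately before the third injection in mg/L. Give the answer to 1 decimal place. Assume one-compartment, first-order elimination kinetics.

C₀ per dose = Dose / Vd = 1120 / 101 = 11.09 mg/L
k = ln2 / t½ = 0.693147 / 22.0 = 0.03151 h⁻¹
Fraction remaining after one interval: r = e^(−kτ) = e^(−0.03151 × 42.2) = 0.2646
Before dose 3, 2 doses have been given (aged 1τ, 2τ).
C_trough = C₀ × (r + r²) = 11.09 × (0.2646 + 0.07001) = 3.711 mg/L

3.7 mg/L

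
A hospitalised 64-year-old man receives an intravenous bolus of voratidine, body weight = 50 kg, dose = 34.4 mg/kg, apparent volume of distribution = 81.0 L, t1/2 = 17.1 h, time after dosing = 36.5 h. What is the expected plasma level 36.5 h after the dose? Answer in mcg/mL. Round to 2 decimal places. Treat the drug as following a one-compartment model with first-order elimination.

Total dose = 34.4 × 50 = 1720 mg
C₀ = Dose / Vd = 1720 / 81.0 = 21.23 mg/L
k = ln2 / t½ = 0.693147 / 17.1 = 0.04053 h⁻¹
C = C₀ · e^(−k·t) = 21.23 × e^(−0.04053 × 36.5)
  = 21.23 × 0.2278 = 4.836 mg/L
(4.836 mg/L = 4.836 mcg/mL)

4.84 mcg/mL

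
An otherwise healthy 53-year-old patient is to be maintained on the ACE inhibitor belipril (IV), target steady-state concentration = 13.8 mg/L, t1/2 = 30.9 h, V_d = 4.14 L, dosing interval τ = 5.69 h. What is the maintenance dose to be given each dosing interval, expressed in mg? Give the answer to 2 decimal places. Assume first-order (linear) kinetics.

k = ln2 / t½ = 0.693147 / 30.9 = 0.02243 h⁻¹
CL = k × Vd = 0.02243 × 4.14 = 0.09286 L/h
At steady state, Dose/τ = Css × CL.
Dose = Css × CL × τ = 13.8 × 0.09286 × 5.69 = 7.292 mg

7.29 mg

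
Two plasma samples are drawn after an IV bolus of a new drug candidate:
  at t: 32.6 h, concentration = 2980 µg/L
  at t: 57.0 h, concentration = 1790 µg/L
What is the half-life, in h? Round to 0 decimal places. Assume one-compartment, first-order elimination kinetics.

k = ln(C₁/C₂) / (t₂ − t₁) = ln(2980/1790) / (57.0 − 32.6)
  = 0.5097 / 24.40 = 0.02089 h⁻¹
t½ = ln2 / k = 0.693147 / 0.02089 = 33.18 h

33 h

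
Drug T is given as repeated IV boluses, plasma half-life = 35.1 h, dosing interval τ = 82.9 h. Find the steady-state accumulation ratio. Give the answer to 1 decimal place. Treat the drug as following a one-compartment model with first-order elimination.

1.2

k = ln2 / t½ = 0.693147 / 35.1 = 0.01975 h⁻¹
e^(−kτ) = e^(−0.01975 × 82.9) = 0.1945
Accumulation ratio R = 1 / (1 − e^(−kτ)) = 1 / (1 − 0.1945) = 1.241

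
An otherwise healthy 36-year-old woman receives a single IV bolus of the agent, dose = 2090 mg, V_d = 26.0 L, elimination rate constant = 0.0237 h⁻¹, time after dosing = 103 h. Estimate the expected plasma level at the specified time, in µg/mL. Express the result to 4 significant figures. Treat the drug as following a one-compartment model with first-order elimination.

C₀ = Dose / Vd = 2090 / 26.0 = 80.38 mg/L
C = C₀ · e^(−k·t) = 80.38 × e^(−0.02370 × 103)
  = 80.38 × 0.08707 = 6.999 mg/L
(6.999 mg/L = 6.999 µg/mL)

6.999 µg/mL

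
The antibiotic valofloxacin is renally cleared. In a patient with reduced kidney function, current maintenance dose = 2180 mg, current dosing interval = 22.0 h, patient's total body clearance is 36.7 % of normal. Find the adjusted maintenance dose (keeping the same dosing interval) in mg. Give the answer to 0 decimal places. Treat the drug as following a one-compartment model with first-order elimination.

800 mg

To keep the same average steady-state level, dosing rate must scale with clearance.
CL ratio = 36.7 / 100 = 0.3670
New dose (same interval) = 2180 × 0.3670 = 800.1 mg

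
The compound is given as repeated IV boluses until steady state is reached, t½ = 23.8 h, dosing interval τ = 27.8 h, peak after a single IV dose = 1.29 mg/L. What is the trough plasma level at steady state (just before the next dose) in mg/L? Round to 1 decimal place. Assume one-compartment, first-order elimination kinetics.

k = ln2 / t½ = 0.693147 / 23.8 = 0.02912 h⁻¹
e^(−kτ) = e^(−0.02912 × 27.8) = 0.4451
Accumulation ratio R = 1 / (1 − e^(−kτ)) = 1 / (1 − 0.4451) = 1.802
Steady-state trough = C₀ × R × e^(−kτ) = 1.29 × 1.802 × 0.4451 = 1.035 mg/L

1.0 mg/L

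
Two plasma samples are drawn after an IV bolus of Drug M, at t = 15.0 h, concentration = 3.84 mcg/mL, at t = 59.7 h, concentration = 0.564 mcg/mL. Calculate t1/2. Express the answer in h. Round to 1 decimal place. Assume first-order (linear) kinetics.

k = ln(C₁/C₂) / (t₂ − t₁) = ln(3.84/0.564) / (59.7 − 15.0)
  = 1.918 / 44.70 = 0.04291 h⁻¹
t½ = ln2 / k = 0.693147 / 0.04291 = 16.15 h

16.2 h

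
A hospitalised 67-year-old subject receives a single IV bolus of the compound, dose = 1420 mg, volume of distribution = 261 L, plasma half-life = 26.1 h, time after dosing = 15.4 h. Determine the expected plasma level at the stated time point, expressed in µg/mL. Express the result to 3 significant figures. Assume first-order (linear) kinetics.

C₀ = Dose / Vd = 1420 / 261 = 5.441 mg/L
k = ln2 / t½ = 0.693147 / 26.1 = 0.02656 h⁻¹
C = C₀ · e^(−k·t) = 5.441 × e^(−0.02656 × 15.4)
  = 5.441 × 0.6643 = 3.614 mg/L
(3.614 mg/L = 3.614 µg/mL)

3.61 µg/mL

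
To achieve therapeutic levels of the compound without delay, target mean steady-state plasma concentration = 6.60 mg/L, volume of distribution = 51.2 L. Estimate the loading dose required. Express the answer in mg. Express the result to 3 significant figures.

LD = Css × Vd = 6.60 × 51.2 = 337.9 mg

338 mg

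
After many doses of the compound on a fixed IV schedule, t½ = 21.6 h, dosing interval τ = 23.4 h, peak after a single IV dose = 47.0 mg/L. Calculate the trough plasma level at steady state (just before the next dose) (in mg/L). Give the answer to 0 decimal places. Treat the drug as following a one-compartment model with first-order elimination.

42 mg/L

k = ln2 / t½ = 0.693147 / 21.6 = 0.03209 h⁻¹
e^(−kτ) = e^(−0.03209 × 23.4) = 0.4719
Accumulation ratio R = 1 / (1 − e^(−kτ)) = 1 / (1 − 0.4719) = 1.894
Steady-state trough = C₀ × R × e^(−kτ) = 47.0 × 1.894 × 0.4719 = 42.01 mg/L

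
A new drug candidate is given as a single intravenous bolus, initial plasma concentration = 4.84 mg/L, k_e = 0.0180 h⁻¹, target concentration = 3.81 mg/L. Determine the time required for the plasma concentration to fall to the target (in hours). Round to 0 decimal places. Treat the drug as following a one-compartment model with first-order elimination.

13 h

t = ln(C₀ / C) / k = ln(4.840 / 3.81) / 0.01800
  = ln(1.270) / 0.01800 = 0.2390 / 0.01800 = 13.28 h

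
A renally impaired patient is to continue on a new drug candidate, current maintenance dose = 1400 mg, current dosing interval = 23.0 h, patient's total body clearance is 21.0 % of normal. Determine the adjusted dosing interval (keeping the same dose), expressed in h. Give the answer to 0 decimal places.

To keep the same average steady-state level, dosing rate must scale with clearance.
CL ratio = 21.0 / 100 = 0.2100
New interval (same dose) = 23.0 / 0.2100 = 109.5 h

110 h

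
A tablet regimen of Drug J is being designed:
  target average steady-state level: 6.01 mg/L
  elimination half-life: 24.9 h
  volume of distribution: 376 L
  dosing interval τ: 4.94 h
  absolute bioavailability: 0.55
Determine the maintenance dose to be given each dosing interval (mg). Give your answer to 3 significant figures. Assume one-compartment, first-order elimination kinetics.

k = ln2 / t½ = 0.693147 / 24.9 = 0.02784 h⁻¹
CL = k × Vd = 0.02784 × 376 = 10.47 L/h
At steady state, F × (Dose/τ) = Css × CL.
Dose = Css × CL × τ / F = 6.01 × 10.47 × 4.94 / 0.55 = 565.2 mg

565 mg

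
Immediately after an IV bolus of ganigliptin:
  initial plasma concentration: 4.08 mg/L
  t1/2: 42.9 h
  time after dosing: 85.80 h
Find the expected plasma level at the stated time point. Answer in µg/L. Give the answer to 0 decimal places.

1020 µg/L

k = ln2 / t½ = 0.693147 / 42.9 = 0.01616 h⁻¹
t / t½ = 85.80 / 42.9 = 2 half-lives
C = C₀ × (1/2)^2 = 4.080 × 0.2500 = 1.020 mg/L
Convert: 1.020 mg/L × 1000 = 1020 µg/L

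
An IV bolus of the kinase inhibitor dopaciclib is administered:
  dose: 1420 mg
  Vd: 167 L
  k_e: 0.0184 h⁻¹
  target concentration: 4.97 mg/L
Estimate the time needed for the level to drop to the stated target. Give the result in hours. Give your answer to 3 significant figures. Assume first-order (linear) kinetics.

C₀ = Dose / Vd = 1420 / 167 = 8.503 mg/L
t = ln(C₀ / C) / k = ln(8.503 / 4.97) / 0.01840
  = ln(1.711) / 0.01840 = 0.5371 / 0.01840 = 29.19 h

29.2 h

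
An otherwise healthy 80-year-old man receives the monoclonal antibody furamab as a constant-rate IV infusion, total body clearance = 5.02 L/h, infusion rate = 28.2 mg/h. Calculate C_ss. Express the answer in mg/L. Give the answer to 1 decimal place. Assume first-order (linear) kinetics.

At steady state Css = R₀ / CL = 28.2 / 5.020 = 5.618 mg/L

5.6 mg/L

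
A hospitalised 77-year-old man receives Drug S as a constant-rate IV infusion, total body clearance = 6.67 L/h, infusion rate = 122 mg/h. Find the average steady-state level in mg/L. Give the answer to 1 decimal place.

18.3 mg/L

At steady state Css = R₀ / CL = 122 / 6.670 = 18.29 mg/L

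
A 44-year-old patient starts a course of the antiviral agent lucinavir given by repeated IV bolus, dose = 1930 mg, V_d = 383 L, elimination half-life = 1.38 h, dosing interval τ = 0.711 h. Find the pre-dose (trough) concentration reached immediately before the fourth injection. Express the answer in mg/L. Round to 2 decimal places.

C₀ per dose = Dose / Vd = 1930 / 383 = 5.039 mg/L
k = ln2 / t½ = 0.693147 / 1.38 = 0.5023 h⁻¹
Fraction remaining after one interval: r = e^(−kτ) = e^(−0.5023 × 0.711) = 0.6997
Before dose 4, 3 doses have been given (aged 1τ, 2τ, 3τ).
C_trough = C₀ × (r + r² + … + r^3) = C₀ × r(1−r^3)/(1−r)
        = 5.039 × 0.6997 × (1 − 0.3426) / (1 − 0.6997) = 7.718 mg/L

7.72 mg/L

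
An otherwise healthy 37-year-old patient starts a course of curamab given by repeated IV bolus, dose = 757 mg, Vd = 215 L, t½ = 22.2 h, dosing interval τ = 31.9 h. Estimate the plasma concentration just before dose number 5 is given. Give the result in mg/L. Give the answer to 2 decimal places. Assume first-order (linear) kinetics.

C₀ per dose = Dose / Vd = 757 / 215 = 3.521 mg/L
k = ln2 / t½ = 0.693147 / 22.2 = 0.03122 h⁻¹
Fraction remaining after one interval: r = e^(−kτ) = e^(−0.03122 × 31.9) = 0.3694
Before dose 5, 4 doses have been given (aged 1τ, 2τ, 3τ, 4τ).
C_trough = C₀ × (r + r² + … + r^4) = C₀ × r(1−r^4)/(1−r)
        = 3.521 × 0.3694 × (1 − 0.01862) / (1 − 0.3694) = 2.024 mg/L

2.02 mg/L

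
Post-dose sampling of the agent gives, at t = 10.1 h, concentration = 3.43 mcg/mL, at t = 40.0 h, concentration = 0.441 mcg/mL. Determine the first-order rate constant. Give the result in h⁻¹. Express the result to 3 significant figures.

k = ln(C₁/C₂) / (t₂ − t₁) = ln(3.43/0.441) / (40.0 − 10.1)
  = 2.051 / 29.90 = 0.06860 h⁻¹

0.0686 h⁻¹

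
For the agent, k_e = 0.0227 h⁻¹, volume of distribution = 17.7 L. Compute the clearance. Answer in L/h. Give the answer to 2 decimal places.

0.40 L/h

CL = k × Vd = 0.0227 × 17.7 = 0.4018 L/h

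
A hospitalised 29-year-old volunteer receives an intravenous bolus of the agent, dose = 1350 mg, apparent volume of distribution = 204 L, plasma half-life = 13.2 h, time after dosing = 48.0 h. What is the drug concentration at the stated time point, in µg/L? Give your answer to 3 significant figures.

532 µg/L

C₀ = Dose / Vd = 1350 / 204 = 6.618 mg/L
k = ln2 / t½ = 0.693147 / 13.2 = 0.05251 h⁻¹
C = C₀ · e^(−k·t) = 6.618 × e^(−0.05251 × 48.0)
  = 6.618 × 0.08042 = 0.5322 mg/L
Convert: 0.5322 mg/L × 1000 = 532.2 µg/L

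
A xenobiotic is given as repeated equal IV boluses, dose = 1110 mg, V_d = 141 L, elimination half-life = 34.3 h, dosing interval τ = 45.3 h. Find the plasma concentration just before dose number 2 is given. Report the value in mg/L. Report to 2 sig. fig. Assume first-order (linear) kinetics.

3.2 mg/L

C₀ per dose = Dose / Vd = 1110 / 141 = 7.872 mg/L
k = ln2 / t½ = 0.693147 / 34.3 = 0.02021 h⁻¹
Fraction remaining after one interval: r = e^(−kτ) = e^(−0.02021 × 45.3) = 0.4003
Before dose 2, 1 dose has been given (aged 1τ).
C_trough = C₀ × r = 7.872 × 0.4003 = 3.151 mg/L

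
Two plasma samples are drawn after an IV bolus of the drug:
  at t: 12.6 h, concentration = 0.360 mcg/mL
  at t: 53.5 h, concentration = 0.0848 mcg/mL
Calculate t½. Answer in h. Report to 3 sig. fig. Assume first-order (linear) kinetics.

k = ln(C₁/C₂) / (t₂ − t₁) = ln(0.360/0.0848) / (53.5 − 12.6)
  = 1.446 / 40.90 = 0.03535 h⁻¹
t½ = ln2 / k = 0.693147 / 0.03535 = 19.61 h

19.6 h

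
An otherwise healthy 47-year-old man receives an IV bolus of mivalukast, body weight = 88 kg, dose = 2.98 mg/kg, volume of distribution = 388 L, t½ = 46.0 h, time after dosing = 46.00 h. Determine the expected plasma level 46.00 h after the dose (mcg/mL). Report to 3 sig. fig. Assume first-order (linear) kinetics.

0.338 mcg/mL

Total dose = 2.98 × 88 = 262.2 mg
C₀ = Dose / Vd = 262.2 / 388 = 0.6758 mg/L
k = ln2 / t½ = 0.693147 / 46.0 = 0.01507 h⁻¹
t / t½ = 46.00 / 46.0 = 1 half-lives
C = C₀ × (1/2)^1 = 0.6758 × 0.5000 = 0.3379 mg/L
(0.3379 mg/L = 0.3379 mcg/mL)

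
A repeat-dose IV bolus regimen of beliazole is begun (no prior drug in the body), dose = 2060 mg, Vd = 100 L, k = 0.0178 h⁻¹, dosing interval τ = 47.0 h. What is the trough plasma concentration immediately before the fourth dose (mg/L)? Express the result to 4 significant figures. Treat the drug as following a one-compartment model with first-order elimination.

C₀ per dose = Dose / Vd = 2060 / 100 = 20.60 mg/L
Fraction remaining after one interval: r = e^(−kτ) = e^(−0.01780 × 47.0) = 0.4332
Before dose 4, 3 doses have been given (aged 1τ, 2τ, 3τ).
C_trough = C₀ × (r + r² + … + r^3) = C₀ × r(1−r^3)/(1−r)
        = 20.60 × 0.4332 × (1 − 0.08130) / (1 − 0.4332) = 14.46 mg/L

14.46 mg/L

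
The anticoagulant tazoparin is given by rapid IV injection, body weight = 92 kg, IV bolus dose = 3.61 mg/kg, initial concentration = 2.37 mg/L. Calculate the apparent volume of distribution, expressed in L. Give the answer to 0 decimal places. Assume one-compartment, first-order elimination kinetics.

140 L

Dose = 3.61 × 92 = 332.1 mg
Vd = Dose / C₀ = 332.1 / 2.37 = 140.1 L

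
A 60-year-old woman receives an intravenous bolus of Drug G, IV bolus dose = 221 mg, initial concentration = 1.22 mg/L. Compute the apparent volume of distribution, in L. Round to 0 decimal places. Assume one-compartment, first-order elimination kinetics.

Vd = Dose / C₀ = 221.0 / 1.22 = 181.1 L

181 L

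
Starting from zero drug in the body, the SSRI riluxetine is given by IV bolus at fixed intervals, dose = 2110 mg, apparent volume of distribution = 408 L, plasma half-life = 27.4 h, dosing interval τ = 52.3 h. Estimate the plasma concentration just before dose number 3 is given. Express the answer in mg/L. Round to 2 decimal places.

1.74 mg/L

C₀ per dose = Dose / Vd = 2110 / 408 = 5.172 mg/L
k = ln2 / t½ = 0.693147 / 27.4 = 0.02530 h⁻¹
Fraction remaining after one interval: r = e^(−kτ) = e^(−0.02530 × 52.3) = 0.2663
Before dose 3, 2 doses have been given (aged 1τ, 2τ).
C_trough = C₀ × (r + r²) = 5.172 × (0.2663 + 0.07092) = 1.744 mg/L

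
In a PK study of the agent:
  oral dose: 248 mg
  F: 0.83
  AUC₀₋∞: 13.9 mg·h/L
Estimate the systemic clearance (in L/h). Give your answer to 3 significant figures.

CL = F·Dose / AUC = 0.83 × 248 / 13.9 = 14.81 L/h

14.8 L/h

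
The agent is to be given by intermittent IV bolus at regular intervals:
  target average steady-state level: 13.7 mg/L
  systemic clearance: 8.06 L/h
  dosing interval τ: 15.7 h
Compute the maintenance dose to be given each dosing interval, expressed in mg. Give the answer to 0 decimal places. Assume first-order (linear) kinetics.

At steady state, Dose/τ = Css × CL.
Dose = Css × CL × τ = 13.7 × 8.060 × 15.7 = 1734 mg

1734 mg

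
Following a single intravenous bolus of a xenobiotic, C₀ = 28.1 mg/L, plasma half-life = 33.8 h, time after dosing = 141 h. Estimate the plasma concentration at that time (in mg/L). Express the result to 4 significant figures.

1.559 mg/L

k = ln2 / t½ = 0.693147 / 33.8 = 0.02051 h⁻¹
C = C₀ · e^(−k·t) = 28.10 × e^(−0.02051 × 141)
  = 28.10 × 0.05547 = 1.559 mg/L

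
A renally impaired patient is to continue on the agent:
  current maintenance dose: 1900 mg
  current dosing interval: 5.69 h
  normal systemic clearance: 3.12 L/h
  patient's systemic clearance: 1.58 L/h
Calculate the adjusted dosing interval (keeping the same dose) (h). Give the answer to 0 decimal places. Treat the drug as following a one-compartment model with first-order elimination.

11 h

To keep the same average steady-state level, dosing rate must scale with clearance.
CL ratio = 1.58 / 3.12 = 0.5064
New interval (same dose) = 5.69 / 0.5064 = 11.24 h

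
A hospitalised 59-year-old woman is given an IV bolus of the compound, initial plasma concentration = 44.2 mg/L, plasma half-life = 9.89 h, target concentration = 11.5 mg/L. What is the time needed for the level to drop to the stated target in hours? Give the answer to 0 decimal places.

19 h

k = ln2 / t½ = 0.693147 / 9.89 = 0.07009 h⁻¹
t = ln(C₀ / C) / k = ln(44.20 / 11.5) / 0.07009
  = ln(3.843) / 0.07009 = 1.346 / 0.07009 = 19.20 h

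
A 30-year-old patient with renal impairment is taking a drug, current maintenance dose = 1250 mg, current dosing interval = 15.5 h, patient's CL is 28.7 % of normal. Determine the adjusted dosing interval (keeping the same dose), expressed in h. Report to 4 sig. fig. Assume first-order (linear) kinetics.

54.01 h

To keep the same average steady-state level, dosing rate must scale with clearance.
CL ratio = 28.7 / 100 = 0.2870
New interval (same dose) = 15.5 / 0.2870 = 54.01 h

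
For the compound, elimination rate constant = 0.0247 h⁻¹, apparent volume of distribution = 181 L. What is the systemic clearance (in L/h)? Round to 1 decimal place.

CL = k × Vd = 0.0247 × 181 = 4.471 L/h

4.5 L/h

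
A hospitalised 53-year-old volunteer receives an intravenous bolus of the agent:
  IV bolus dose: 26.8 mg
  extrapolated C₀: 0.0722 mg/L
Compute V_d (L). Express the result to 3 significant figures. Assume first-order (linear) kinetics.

Vd = Dose / C₀ = 26.80 / 0.0722 = 371.2 L

371 L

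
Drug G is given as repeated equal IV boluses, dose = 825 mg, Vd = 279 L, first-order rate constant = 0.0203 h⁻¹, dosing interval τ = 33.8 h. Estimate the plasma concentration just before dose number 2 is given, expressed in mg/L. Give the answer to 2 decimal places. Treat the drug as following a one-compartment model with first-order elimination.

C₀ per dose = Dose / Vd = 825 / 279 = 2.957 mg/L
Fraction remaining after one interval: r = e^(−kτ) = e^(−0.02030 × 33.8) = 0.5035
Before dose 2, 1 dose has been given (aged 1τ).
C_trough = C₀ × r = 2.957 × 0.5035 = 1.489 mg/L

1.49 mg/L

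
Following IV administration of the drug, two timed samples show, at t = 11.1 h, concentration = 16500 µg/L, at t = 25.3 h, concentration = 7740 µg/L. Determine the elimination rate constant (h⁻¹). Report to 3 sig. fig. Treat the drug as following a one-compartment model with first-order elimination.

k = ln(C₁/C₂) / (t₂ − t₁) = ln(16500/7740) / (25.3 − 11.1)
  = 0.7570 / 14.20 = 0.05331 h⁻¹

0.0533 h⁻¹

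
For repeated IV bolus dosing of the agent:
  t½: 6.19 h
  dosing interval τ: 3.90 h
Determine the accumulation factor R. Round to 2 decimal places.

2.83

k = ln2 / t½ = 0.693147 / 6.19 = 0.1120 h⁻¹
e^(−kτ) = e^(−0.1120 × 3.90) = 0.6461
Accumulation ratio R = 1 / (1 − e^(−kτ)) = 1 / (1 − 0.6461) = 2.826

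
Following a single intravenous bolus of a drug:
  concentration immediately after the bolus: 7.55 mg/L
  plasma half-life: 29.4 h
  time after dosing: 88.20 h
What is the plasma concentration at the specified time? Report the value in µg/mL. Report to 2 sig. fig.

k = ln2 / t½ = 0.693147 / 29.4 = 0.02358 h⁻¹
t / t½ = 88.20 / 29.4 = 3 half-lives
C = C₀ × (1/2)^3 = 7.550 × 0.1250 = 0.9438 mg/L
(0.9438 mg/L = 0.9438 µg/mL)

0.94 µg/mL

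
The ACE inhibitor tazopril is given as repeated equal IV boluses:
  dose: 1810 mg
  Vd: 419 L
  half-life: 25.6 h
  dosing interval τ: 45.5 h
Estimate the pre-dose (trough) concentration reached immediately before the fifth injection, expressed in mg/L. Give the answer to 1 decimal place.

C₀ per dose = Dose / Vd = 1810 / 419 = 4.320 mg/L
k = ln2 / t½ = 0.693147 / 25.6 = 0.02708 h⁻¹
Fraction remaining after one interval: r = e^(−kτ) = e^(−0.02708 × 45.5) = 0.2917
Before dose 5, 4 doses have been given (aged 1τ, 2τ, 3τ, 4τ).
C_trough = C₀ × (r + r² + … + r^4) = C₀ × r(1−r^4)/(1−r)
        = 4.320 × 0.2917 × (1 − 0.007240) / (1 − 0.2917) = 1.766 mg/L

1.8 mg/L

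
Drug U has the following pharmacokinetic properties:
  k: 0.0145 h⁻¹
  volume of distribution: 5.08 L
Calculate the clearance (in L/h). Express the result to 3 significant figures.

0.0737 L/h

CL = k × Vd = 0.0145 × 5.08 = 0.07366 L/h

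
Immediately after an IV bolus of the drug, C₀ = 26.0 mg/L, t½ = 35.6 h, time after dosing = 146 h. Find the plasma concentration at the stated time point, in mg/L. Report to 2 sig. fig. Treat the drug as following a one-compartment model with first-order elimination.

k = ln2 / t½ = 0.693147 / 35.6 = 0.01947 h⁻¹
C = C₀ · e^(−k·t) = 26.00 × e^(−0.01947 × 146)
  = 26.00 × 0.05827 = 1.515 mg/L

1.5 mg/L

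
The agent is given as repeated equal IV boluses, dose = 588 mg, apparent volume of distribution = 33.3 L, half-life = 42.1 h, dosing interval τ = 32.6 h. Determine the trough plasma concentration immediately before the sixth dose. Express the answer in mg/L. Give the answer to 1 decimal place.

23.2 mg/L

C₀ per dose = Dose / Vd = 588 / 33.3 = 17.66 mg/L
k = ln2 / t½ = 0.693147 / 42.1 = 0.01646 h⁻¹
Fraction remaining after one interval: r = e^(−kτ) = e^(−0.01646 × 32.6) = 0.5847
Before dose 6, 5 doses have been given (aged 1τ, 2τ, 3τ, 4τ, 5τ).
C_trough = C₀ × (r + r² + … + r^5) = C₀ × r(1−r^5)/(1−r)
        = 17.66 × 0.5847 × (1 − 0.06834) / (1 − 0.5847) = 23.16 mg/L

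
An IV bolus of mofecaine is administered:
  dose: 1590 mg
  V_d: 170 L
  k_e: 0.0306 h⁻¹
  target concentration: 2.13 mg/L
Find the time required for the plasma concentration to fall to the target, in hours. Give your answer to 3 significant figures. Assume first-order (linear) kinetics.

48.4 h

C₀ = Dose / Vd = 1590 / 170 = 9.353 mg/L
t = ln(C₀ / C) / k = ln(9.353 / 2.13) / 0.03060
  = ln(4.391) / 0.03060 = 1.480 / 0.03060 = 48.37 h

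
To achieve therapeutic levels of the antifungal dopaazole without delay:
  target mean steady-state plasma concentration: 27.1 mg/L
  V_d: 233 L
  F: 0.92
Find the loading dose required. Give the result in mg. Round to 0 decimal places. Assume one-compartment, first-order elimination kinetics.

LD = Css × Vd / F = 27.1 × 233 / 0.92 = 6863 mg

6863 mg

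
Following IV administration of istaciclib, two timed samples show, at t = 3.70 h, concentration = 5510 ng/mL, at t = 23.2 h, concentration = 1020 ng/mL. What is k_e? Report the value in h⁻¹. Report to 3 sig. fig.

k = ln(C₁/C₂) / (t₂ − t₁) = ln(5510/1020) / (23.2 − 3.70)
  = 1.687 / 19.50 = 0.08651 h⁻¹

0.0865 h⁻¹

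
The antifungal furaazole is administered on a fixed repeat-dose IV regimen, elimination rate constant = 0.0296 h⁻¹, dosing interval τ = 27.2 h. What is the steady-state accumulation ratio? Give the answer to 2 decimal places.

1.81

e^(−kτ) = e^(−0.02960 × 27.2) = 0.4470
Accumulation ratio R = 1 / (1 − e^(−kτ)) = 1 / (1 − 0.4470) = 1.808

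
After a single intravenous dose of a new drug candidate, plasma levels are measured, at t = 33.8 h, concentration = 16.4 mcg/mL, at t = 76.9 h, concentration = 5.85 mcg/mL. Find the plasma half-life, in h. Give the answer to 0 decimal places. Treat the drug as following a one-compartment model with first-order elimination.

k = ln(C₁/C₂) / (t₂ − t₁) = ln(16.4/5.85) / (76.9 − 33.8)
  = 1.031 / 43.10 = 0.02392 h⁻¹
t½ = ln2 / k = 0.693147 / 0.02392 = 28.98 h

29 h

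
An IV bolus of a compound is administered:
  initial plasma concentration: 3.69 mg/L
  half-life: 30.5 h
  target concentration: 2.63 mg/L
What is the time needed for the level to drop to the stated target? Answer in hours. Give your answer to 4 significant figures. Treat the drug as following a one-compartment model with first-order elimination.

k = ln2 / t½ = 0.693147 / 30.5 = 0.02273 h⁻¹
t = ln(C₀ / C) / k = ln(3.690 / 2.63) / 0.02273
  = ln(1.403) / 0.02273 = 0.3386 / 0.02273 = 14.90 h

14.90 h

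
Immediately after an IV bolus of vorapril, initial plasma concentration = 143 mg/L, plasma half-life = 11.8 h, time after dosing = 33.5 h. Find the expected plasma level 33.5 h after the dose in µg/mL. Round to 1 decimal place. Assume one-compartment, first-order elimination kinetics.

20.0 µg/mL

k = ln2 / t½ = 0.693147 / 11.8 = 0.05874 h⁻¹
C = C₀ · e^(−k·t) = 143.0 × e^(−0.05874 × 33.5)
  = 143.0 × 0.1398 = 19.99 mg/L
(19.99 mg/L = 19.99 µg/mL)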